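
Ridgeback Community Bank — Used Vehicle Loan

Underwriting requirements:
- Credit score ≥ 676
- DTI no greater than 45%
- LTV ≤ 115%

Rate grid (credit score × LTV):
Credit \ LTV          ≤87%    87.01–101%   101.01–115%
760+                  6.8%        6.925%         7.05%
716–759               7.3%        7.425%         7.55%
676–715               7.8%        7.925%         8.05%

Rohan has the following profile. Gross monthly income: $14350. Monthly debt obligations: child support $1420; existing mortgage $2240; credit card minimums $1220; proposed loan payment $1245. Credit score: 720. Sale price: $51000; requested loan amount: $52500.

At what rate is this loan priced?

Credit score 720 ≥ 676; Total monthly debts = (1,420 + 2,240 + 1,220 + 1,245) = 6,125. DTI = 6,125/14,350 = 42.7% ≤ 45%
LTV = 52,500/51,000 = 102.9% ≤ 115%
Credit 720 → row 716–759; LTV 102.9% → column 101.01–115%. Grid cell → 7.55%.

7.55%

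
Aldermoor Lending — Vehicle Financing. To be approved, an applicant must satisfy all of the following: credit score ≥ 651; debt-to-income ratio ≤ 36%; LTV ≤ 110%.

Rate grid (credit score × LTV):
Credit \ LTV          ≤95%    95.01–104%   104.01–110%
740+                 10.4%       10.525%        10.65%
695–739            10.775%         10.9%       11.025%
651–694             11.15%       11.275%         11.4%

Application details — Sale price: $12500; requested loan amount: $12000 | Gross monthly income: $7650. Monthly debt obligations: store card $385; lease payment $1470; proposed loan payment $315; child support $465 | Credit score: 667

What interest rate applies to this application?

11.275%

Credit score 667 ≥ 651; Total monthly debts = (385 + 1,470 + 315 + 465) = 2,635. DTI = 2,635/7,650 = 34.4% ≤ 36%
LTV = 12,000/12,500 = 96% ≤ 110%
Credit 667 → row 651–694; LTV 96% → column 95.01–104%. Grid cell → 11.275%.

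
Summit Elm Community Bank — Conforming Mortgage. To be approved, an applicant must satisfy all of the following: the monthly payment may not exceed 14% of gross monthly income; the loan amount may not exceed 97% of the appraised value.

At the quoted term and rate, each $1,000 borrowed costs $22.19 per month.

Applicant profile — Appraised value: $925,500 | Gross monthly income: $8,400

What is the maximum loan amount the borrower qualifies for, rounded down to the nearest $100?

$52,900

Payment cap: 14% × $8,400 = $1,176/month.
At $22.19 per $1,000, that supports 1,176/22.19 × 1,000 ≈ $52,996 → $52,900.
LTV cap: 97% × $925,500 = $897,735 → $897,700.
Binding constraint: payment-to-income.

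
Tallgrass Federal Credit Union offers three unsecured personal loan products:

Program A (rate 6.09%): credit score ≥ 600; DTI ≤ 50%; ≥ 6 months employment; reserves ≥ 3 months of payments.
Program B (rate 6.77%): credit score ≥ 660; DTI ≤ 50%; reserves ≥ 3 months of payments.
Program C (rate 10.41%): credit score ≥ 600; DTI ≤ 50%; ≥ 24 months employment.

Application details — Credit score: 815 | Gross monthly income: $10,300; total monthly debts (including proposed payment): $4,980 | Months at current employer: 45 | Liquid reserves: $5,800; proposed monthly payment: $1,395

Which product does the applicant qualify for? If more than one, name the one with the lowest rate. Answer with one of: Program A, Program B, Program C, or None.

DTI = 4,980/10,300 = 48.3%.
Reserves = 5,800/1,395 = 4.2 months.
Program A: score 815 ≥ 600; DTI 48.3% ≤ 50%; employment 45 ≥ 6 mo; reserves 4.2 ≥ 3 mo → qualifies.
Program B: score 815 ≥ 660; DTI 48.3% ≤ 50%; reserves 4.2 ≥ 3 mo → qualifies.
Program C: score 815 ≥ 600; DTI 48.3% ≤ 50%; employment 45 ≥ 24 mo → qualifies.
Qualifying: Program A, Program B, Program C. Lowest rate is 6.09% → Program A.

Program A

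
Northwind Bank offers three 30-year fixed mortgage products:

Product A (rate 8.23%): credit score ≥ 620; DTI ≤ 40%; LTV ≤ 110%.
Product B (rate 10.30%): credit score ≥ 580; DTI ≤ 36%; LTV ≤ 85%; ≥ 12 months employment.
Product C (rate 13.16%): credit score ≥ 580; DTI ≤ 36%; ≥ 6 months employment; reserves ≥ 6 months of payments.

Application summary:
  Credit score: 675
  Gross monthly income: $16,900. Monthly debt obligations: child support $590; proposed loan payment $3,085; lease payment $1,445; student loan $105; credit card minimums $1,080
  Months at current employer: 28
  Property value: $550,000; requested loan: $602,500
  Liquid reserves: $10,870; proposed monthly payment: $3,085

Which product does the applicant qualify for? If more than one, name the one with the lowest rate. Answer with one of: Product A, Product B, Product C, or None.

Product A

Total debts = (590 + 3,085 + 1,445 + 105 + 1,080) = 6,305; DTI = 6,305/16,900 = 37.3%.
LTV = 602,500/550,000 = 109.5%.
Reserves = 10,870/3,085 = 3.5 months.
Product A: score 675 ≥ 620; DTI 37.3% ≤ 40%; LTV 109.5% ≤ 110% → qualifies.
Product B: score 675 ≥ 580; DTI 37.3% > 36%; LTV 109.5% > 85%; employment 28 ≥ 12 mo → does not qualify.
Product C: score 675 ≥ 580; DTI 37.3% > 36%; employment 28 ≥ 6 mo; reserves 3.5 < 6 mo → does not qualify.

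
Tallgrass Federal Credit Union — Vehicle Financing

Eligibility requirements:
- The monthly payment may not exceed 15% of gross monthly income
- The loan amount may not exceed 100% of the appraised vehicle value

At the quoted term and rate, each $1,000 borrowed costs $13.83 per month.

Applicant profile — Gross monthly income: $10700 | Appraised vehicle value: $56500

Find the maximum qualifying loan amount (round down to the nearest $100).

Payment cap: 15% × $10,700 = $1,605/month.
At $13.83 per $1,000, that supports 1,605/13.83 × 1,000 ≈ $116,052 → $116,000.
LTV cap: 100% × $56,500 = $56,500 → $56,500.
Binding constraint: loan-to-value.

$56,500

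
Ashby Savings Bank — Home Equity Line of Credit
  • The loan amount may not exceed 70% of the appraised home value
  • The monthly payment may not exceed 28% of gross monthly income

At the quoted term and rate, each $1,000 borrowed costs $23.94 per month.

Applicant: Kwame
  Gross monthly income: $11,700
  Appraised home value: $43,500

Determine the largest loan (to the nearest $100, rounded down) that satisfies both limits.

$30,400

Payment cap: 28% × $11,700 = $3,276/month.
At $23.94 per $1,000, that supports 3,276/23.94 × 1,000 ≈ $136,842 → $136,800.
LTV cap: 70% × $43,500 = $30,450 → $30,400.
Binding constraint: loan-to-value.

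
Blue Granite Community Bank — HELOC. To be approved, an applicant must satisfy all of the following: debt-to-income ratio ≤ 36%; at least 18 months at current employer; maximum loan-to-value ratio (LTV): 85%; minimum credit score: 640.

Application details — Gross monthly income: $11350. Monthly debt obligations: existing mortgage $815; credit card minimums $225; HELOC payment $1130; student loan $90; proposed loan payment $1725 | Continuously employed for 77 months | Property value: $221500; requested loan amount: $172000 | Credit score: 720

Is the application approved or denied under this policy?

Approved

Total monthly debts = (815 + 225 + 1,130 + 90 + 1,725) = 3,985. DTI = 3,985/11,350 = 35.1% ≤ 36%
Employment 77 ≥ 18 months
LTV = 172,000/221,500 = 77.7% ≤ 85%
Credit score 720 ≥ 640 (meets)
All criteria satisfied.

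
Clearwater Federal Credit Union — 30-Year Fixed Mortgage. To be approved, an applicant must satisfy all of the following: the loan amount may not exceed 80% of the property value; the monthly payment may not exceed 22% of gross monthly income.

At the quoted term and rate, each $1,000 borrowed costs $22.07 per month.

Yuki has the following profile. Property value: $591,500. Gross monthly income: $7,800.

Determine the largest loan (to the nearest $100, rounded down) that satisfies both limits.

Payment cap: 22% × $7,800 = $1,716/month.
At $22.07 per $1,000, that supports 1,716/22.07 × 1,000 ≈ $77,752 → $77,700.
LTV cap: 80% × $591,500 = $473,200 → $473,200.
Binding constraint: payment-to-income.

$77,700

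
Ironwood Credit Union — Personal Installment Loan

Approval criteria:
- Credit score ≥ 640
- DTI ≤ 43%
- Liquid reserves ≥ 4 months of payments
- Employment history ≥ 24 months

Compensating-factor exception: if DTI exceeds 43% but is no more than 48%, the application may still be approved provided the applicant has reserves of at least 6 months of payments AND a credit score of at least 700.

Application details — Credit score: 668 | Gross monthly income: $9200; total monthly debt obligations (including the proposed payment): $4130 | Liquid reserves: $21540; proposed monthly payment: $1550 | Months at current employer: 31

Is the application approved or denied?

Credit score 668 ≥ 640 (meets base)
DTI: 4,130 ÷ 9,200 = 44.9%, over the 43% base limit.
Liquid reserves cover 21,540/1,550 = 13.9 months — ≥ 4 required
Employment 31 ≥ 24 months
DTI 44.9% is within the 43%–48% exception band; checking compensating factors.
Override check — reserves: 13.9 mo (ok); score: 668 (below 700).
Compensating-factor requirement not fully met.

Denied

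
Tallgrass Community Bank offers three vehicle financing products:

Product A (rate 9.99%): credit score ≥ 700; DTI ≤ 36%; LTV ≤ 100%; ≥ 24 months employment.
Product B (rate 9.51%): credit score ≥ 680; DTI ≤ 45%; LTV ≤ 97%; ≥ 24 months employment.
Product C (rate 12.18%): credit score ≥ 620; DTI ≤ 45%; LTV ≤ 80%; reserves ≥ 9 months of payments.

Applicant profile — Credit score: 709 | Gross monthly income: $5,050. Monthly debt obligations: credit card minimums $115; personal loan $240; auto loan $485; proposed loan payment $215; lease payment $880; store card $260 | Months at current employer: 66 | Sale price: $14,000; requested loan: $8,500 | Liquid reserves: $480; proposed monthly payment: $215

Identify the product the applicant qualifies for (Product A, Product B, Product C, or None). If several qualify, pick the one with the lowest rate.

Total debts = (115 + 240 + 485 + 215 + 880 + 260) = 2,195; DTI = 2,195/5,050 = 43.5%.
LTV = 8,500/14,000 = 60.7%.
Reserves = 480/215 = 2.2 months.
Product A: score 709 ≥ 700; DTI 43.5% > 36%; LTV 60.7% ≤ 100%; employment 66 ≥ 24 mo → does not qualify.
Product B: score 709 ≥ 680; DTI 43.5% ≤ 45%; LTV 60.7% ≤ 97%; employment 66 ≥ 24 mo → qualifies.
Product C: score 709 ≥ 620; DTI 43.5% ≤ 45%; LTV 60.7% ≤ 80%; reserves 2.2 < 9 mo → does not qualify.

Product B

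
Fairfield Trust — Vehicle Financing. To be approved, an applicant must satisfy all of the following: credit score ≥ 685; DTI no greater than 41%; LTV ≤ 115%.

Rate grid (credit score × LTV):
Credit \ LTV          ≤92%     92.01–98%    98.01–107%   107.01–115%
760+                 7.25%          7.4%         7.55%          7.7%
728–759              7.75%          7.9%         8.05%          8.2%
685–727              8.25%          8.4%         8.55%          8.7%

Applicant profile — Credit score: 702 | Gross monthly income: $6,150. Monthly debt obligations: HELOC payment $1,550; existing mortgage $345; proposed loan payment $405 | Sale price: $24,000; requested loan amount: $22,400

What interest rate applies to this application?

8.4%

Credit score 702 ≥ 685; Total monthly debts = (1,550 + 345 + 405) = 2,300. Debt-to-income = 2,300/6,150 = 37.4% — meets 41% limit
LTV = 22,400/24,000 = 93.3% ≤ 115%
Row: 702 falls in 685–727. Column: 93.3% falls in 92.01–98%. Rate = 8.4%.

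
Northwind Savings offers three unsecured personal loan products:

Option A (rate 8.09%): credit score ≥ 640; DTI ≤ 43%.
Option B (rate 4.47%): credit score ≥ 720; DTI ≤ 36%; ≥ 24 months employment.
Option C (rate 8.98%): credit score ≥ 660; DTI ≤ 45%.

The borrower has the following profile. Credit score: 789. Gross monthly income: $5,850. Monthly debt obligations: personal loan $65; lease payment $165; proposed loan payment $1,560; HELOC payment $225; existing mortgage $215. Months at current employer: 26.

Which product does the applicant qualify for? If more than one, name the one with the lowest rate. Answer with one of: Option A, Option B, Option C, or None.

Total debts = (65 + 165 + 1,560 + 225 + 215) = 2,230; DTI = 2,230/5,850 = 38.1%.
Option A: score 789 ≥ 640; DTI 38.1% ≤ 43% → qualifies.
Option B: score 789 ≥ 720; DTI 38.1% > 36%; employment 26 ≥ 24 mo → does not qualify.
Option C: score 789 ≥ 660; DTI 38.1% ≤ 45% → qualifies.
Qualifying: Option A, Option C. Lowest rate is 8.09% → Option A.

Option A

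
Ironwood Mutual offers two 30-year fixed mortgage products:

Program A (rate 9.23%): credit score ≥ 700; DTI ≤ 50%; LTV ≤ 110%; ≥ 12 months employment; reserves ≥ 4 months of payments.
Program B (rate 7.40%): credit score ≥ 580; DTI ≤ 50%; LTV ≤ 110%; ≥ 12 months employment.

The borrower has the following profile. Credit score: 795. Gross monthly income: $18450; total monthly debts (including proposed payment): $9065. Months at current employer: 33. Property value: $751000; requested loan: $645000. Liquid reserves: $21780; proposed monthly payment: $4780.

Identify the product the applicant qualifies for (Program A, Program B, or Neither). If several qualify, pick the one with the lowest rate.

DTI = 9,065/18,450 = 49.1%.
LTV = 645,000/751,000 = 85.9%.
Reserves = 21,780/4,780 = 4.6 months.
Program A: score 795 ≥ 700; DTI 49.1% ≤ 50%; LTV 85.9% ≤ 110%; employment 33 ≥ 12 mo; reserves 4.6 ≥ 4 mo → qualifies.
Program B: score 795 ≥ 580; DTI 49.1% ≤ 50%; LTV 85.9% ≤ 110%; employment 33 ≥ 12 mo → qualifies.
Qualifying: Program A, Program B. Lowest rate is 7.40% → Program B.

Program B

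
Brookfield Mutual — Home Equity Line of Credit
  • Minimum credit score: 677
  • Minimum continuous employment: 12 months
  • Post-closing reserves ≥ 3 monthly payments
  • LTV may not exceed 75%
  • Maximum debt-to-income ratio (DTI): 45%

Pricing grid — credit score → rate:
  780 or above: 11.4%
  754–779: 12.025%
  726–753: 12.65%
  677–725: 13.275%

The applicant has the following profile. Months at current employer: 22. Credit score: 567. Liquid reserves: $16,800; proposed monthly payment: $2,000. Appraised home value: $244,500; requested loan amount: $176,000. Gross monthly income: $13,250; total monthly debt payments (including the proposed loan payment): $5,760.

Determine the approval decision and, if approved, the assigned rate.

Credit score 567 < 677 (below minimum)
Reserves = 16,800/2,000 = 8.4 months ≥ 3
Employment 22 ≥ 12 months
DTI = 5,760/13,250 = 43.5% ≤ 45%
LTV: 176,000 ÷ 244,500 = 72%, within 75% cap
Not all requirements met → denied.

Denied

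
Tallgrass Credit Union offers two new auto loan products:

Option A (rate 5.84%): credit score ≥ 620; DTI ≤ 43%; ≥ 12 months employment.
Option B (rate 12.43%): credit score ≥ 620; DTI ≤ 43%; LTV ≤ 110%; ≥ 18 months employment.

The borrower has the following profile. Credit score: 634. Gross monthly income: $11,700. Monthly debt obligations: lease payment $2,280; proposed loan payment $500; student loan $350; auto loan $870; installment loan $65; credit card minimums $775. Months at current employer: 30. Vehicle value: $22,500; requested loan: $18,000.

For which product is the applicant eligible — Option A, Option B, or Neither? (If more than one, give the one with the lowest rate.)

Option A

Total debts = (2,280 + 500 + 350 + 870 + 65 + 775) = 4,840; DTI = 4,840/11,700 = 41.4%.
LTV = 18,000/22,500 = 80%.
Option A: score 634 ≥ 620; DTI 41.4% ≤ 43%; employment 30 ≥ 12 mo → qualifies.
Option B: score 634 ≥ 620; DTI 41.4% ≤ 43%; LTV 80% ≤ 110%; employment 30 ≥ 18 mo → qualifies.
Qualifying: Option A, Option B. Lowest rate is 5.84% → Option A.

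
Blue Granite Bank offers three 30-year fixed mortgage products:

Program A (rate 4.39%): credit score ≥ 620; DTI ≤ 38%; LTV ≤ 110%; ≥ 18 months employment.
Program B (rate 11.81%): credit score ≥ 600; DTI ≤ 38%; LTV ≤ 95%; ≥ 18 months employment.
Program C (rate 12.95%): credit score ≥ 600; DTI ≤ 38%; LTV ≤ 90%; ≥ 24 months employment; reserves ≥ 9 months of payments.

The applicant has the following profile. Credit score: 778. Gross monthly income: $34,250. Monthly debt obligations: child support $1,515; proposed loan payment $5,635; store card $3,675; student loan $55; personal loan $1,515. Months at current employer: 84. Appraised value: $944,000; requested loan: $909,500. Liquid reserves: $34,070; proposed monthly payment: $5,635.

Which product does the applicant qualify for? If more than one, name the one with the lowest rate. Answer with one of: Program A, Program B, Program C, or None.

Total debts = (1,515 + 5,635 + 3,675 + 55 + 1,515) = 12,395; DTI = 12,395/34,250 = 36.2%.
LTV = 909,500/944,000 = 96.3%.
Reserves = 34,070/5,635 = 6.0 months.
Program A: score 778 ≥ 620; DTI 36.2% ≤ 38%; LTV 96.3% ≤ 110%; employment 84 ≥ 18 mo → qualifies.
Program B: score 778 ≥ 600; DTI 36.2% ≤ 38%; LTV 96.3% > 95%; employment 84 ≥ 18 mo → does not qualify.
Program C: score 778 ≥ 600; DTI 36.2% ≤ 38%; LTV 96.3% > 90%; employment 84 ≥ 24 mo; reserves 6.0 < 9 mo → does not qualify.

Program A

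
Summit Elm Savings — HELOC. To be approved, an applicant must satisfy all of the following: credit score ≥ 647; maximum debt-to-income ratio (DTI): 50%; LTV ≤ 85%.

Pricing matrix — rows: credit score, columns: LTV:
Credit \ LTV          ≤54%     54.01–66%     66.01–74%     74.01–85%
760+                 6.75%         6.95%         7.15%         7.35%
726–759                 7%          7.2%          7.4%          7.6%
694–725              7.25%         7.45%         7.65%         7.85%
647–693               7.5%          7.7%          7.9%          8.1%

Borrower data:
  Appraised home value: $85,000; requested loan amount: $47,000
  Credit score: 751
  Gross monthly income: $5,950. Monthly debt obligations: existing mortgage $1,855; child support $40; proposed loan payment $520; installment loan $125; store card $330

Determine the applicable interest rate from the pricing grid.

Credit score 751 ≥ 647; Total monthly debts = (1,855 + 40 + 520 + 125 + 330) = 2,870. DTI: 2,870 ÷ 5,950 = 48.2%, within the 50% cap
Loan-to-value = 47,000/85,000 = 55.3% — pass (85% max)
Row: 751 falls in 726–759. Column: 55.3% falls in 54.01–66%. Rate = 7.2%.

7.2%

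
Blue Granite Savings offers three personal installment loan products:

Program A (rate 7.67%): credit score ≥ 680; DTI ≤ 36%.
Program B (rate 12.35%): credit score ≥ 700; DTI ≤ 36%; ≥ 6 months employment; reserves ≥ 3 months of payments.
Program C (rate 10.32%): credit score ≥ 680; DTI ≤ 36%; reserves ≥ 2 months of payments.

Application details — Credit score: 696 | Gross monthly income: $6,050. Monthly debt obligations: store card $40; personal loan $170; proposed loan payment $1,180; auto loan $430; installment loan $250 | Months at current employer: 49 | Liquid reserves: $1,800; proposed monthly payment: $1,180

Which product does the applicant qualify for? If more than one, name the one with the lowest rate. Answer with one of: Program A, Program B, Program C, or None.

Total debts = (40 + 170 + 1,180 + 430 + 250) = 2,070; DTI = 2,070/6,050 = 34.2%.
Reserves = 1,800/1,180 = 1.5 months.
Program A: score 696 ≥ 680; DTI 34.2% ≤ 36% → qualifies.
Program B: score 696 < 700; DTI 34.2% ≤ 36%; employment 49 ≥ 6 mo; reserves 1.5 < 3 mo → does not qualify.
Program C: score 696 ≥ 680; DTI 34.2% ≤ 36%; reserves 1.5 < 2 mo → does not qualify.

Program A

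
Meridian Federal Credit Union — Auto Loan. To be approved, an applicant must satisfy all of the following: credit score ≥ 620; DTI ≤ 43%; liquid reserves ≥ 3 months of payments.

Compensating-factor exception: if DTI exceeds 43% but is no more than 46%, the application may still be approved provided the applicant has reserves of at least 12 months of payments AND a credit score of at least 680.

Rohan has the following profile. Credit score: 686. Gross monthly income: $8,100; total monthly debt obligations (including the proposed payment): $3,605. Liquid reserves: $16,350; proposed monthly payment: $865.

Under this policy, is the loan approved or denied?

Credit score 686 ≥ 620 (meets base)
DTI: 3,605 ÷ 8,100 = 44.5%, over the 43% base limit.
Reserves: 16,350 ÷ 865 = 18.9 months (meets 3-month minimum)
44.5% falls in the override range (43%–46%), so the compensating-factor test applies.
Reserves 18.9 ≥ 12 months; credit score 686 ≥ 680.
Both override conditions satisfied; DTI exception granted.

Approved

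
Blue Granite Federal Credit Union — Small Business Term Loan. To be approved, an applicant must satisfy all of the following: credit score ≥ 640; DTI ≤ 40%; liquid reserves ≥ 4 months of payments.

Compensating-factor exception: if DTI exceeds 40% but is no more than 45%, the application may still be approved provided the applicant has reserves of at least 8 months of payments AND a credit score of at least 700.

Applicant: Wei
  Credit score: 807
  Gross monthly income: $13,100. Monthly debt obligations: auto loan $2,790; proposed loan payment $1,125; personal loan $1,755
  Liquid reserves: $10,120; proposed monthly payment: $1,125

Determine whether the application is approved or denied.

Approved

Credit score 807 ≥ 640 (meets base)
Total debts = (2,790 + 1,125 + 1,755) = 5,670. DTI: 5,670 ÷ 13,100 = 43.3%, over the 40% base limit.
Reserves: 10,120 ÷ 1,125 = 9.0 months (meets 4-month minimum)
DTI 43.3% is within the 40%–45% exception band; checking compensating factors.
Reserves 9.0 ≥ 8 months; credit score 807 ≥ 700.
Both compensating conditions met → exception applies.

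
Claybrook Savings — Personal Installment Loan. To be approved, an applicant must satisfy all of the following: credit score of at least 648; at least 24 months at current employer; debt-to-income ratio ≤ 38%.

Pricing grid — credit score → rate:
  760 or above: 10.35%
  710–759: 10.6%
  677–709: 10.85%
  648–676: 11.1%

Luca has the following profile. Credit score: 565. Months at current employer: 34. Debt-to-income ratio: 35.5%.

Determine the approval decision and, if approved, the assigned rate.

Denied

Credit score 565 < 648 (below minimum)
Employment 34 ≥ 24 months
DTI 35.5% ≤ 38%
Not all requirements met → denied.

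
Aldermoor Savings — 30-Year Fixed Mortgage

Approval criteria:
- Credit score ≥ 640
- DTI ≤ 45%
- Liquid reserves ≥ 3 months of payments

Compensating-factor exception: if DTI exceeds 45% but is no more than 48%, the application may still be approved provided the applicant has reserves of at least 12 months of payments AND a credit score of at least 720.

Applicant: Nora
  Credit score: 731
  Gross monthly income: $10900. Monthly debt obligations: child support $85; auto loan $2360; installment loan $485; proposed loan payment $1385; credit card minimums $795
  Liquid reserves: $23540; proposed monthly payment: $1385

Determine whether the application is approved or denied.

Approved

Credit score 731 ≥ 640 (meets base)
Total debts = (85 + 2,360 + 485 + 1,385 + 795) = 5,110. DTI: 5,110 ÷ 10,900 = 46.9%, over the 45% base limit.
Reserves: 23,540 ÷ 1,385 = 17.0 months (meets 3-month minimum)
DTI 46.9% is within the 45%–48% exception band; checking compensating factors.
Override check — reserves: 17.0 mo (ok); score: 731 (ok).
Both override conditions satisfied; DTI exception granted.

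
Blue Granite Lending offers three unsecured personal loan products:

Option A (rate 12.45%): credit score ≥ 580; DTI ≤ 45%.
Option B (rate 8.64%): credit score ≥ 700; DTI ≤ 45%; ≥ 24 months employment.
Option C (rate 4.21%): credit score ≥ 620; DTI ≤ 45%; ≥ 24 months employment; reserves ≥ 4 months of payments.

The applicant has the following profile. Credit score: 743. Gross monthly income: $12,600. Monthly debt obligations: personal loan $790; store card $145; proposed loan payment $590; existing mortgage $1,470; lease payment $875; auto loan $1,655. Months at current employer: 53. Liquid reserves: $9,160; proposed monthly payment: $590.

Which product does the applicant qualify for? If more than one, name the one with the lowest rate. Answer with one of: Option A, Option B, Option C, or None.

Option C

Total debts = (790 + 145 + 590 + 1,470 + 875 + 1,655) = 5,525; DTI = 5,525/12,600 = 43.8%.
Reserves = 9,160/590 = 15.5 months.
Option A: score 743 ≥ 580; DTI 43.8% ≤ 45% → qualifies.
Option B: score 743 ≥ 700; DTI 43.8% ≤ 45%; employment 53 ≥ 24 mo → qualifies.
Option C: score 743 ≥ 620; DTI 43.8% ≤ 45%; employment 53 ≥ 24 mo; reserves 15.5 ≥ 4 mo → qualifies.
Qualifying: Option A, Option B, Option C. Lowest rate is 4.21% → Option C.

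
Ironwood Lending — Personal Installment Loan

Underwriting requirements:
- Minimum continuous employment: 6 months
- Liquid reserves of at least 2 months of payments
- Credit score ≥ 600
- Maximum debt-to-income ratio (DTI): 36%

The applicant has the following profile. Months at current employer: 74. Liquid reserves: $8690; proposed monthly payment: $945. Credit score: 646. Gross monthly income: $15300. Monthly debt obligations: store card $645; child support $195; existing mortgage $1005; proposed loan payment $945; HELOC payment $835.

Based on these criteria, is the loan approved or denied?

Approved

Employment 74 ≥ 6 months
Reserves = 8,690/945 = 9.2 months ≥ 2
Credit score 646 ≥ 600 (meets)
Total monthly debts = (645 + 195 + 1,005 + 945 + 835) = 3,625. Debt-to-income = 3,625/15,300 = 23.7% — meets 36% limit
All criteria satisfied.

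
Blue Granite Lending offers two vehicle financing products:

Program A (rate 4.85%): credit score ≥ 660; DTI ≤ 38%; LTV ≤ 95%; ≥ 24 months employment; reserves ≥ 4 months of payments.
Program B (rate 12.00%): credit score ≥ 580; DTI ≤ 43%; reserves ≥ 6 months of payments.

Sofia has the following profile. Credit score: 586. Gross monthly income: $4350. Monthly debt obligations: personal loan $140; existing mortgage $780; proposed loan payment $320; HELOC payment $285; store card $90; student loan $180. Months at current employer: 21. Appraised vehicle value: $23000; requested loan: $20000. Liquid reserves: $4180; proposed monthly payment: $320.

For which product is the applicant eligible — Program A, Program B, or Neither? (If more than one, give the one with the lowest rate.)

Program B

Total debts = (140 + 780 + 320 + 285 + 90 + 180) = 1,795; DTI = 1,795/4,350 = 41.3%.
LTV = 20,000/23,000 = 87%.
Reserves = 4,180/320 = 13.1 months.
Program A: score 586 < 660; DTI 41.3% > 38%; LTV 87% ≤ 95%; employment 21 < 24 mo; reserves 13.1 ≥ 4 mo → does not qualify.
Program B: score 586 ≥ 580; DTI 41.3% ≤ 43%; reserves 13.1 ≥ 6 mo → qualifies.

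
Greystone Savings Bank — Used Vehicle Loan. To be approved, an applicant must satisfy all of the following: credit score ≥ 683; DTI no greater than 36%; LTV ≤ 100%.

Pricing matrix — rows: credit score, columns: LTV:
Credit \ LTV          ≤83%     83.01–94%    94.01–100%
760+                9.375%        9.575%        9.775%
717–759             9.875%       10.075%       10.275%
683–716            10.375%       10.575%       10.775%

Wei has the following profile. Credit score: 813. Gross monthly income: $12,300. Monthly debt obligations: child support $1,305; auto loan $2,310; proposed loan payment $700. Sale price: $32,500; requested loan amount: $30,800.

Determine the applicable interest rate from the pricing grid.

9.775%

Credit score 813 ≥ 683; Total monthly debts = (1,305 + 2,310 + 700) = 4,315. Debt-to-income = 4,315/12,300 = 35.1% — meets 36% limit
Loan-to-value = 30,800/32,500 = 94.8% — pass (100% max)
Score 813 is in the 760+ band; LTV 94.8% is in the 94.01–100% band → 9.775%.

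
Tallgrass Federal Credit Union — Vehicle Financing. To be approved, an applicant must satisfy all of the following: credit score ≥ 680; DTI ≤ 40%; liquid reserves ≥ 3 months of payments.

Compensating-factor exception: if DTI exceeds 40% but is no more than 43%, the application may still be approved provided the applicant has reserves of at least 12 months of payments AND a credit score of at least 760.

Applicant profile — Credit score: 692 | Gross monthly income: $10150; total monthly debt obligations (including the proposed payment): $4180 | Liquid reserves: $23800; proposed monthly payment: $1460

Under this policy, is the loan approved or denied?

Denied

Credit score 692 ≥ 680 (meets base)
DTI: 4,180 ÷ 10,150 = 41.2%, over the 40% base limit.
Reserves: 23,800 ÷ 1,460 = 16.3 months (meets 3-month minimum)
DTI 41.2% is within the 40%–43% exception band; checking compensating factors.
Reserves 16.3 ≥ 12 months; credit score 692 < 760.
Compensating-factor requirement not fully met.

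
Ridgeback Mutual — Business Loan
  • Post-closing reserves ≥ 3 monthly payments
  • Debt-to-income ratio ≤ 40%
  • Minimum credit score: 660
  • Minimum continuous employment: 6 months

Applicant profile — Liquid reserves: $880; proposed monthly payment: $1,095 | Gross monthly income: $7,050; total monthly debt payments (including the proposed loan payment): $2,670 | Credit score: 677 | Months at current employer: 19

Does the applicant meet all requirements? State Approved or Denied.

Denied

Liquid reserves cover 880/1,095 = 0.8 months — < 3 required
Debt-to-income = 2,670/7,050 = 37.9% — meets 40% limit
Credit score 677 ≥ 660 (meets)
Employment 19 ≥ 6 months
Fails on reserves.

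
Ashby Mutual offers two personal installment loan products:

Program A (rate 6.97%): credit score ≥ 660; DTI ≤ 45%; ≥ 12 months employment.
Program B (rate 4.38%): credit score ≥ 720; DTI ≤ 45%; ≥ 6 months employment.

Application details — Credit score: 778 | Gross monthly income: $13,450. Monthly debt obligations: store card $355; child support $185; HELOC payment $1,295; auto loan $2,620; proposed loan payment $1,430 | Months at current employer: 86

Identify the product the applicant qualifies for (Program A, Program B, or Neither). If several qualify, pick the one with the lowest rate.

Program B

Total debts = (355 + 185 + 1,295 + 2,620 + 1,430) = 5,885; DTI = 5,885/13,450 = 43.8%.
Program A: score 778 ≥ 660; DTI 43.8% ≤ 45%; employment 86 ≥ 12 mo → qualifies.
Program B: score 778 ≥ 720; DTI 43.8% ≤ 45%; employment 86 ≥ 6 mo → qualifies.
Qualifying: Program A, Program B. Lowest rate is 4.38% → Program B.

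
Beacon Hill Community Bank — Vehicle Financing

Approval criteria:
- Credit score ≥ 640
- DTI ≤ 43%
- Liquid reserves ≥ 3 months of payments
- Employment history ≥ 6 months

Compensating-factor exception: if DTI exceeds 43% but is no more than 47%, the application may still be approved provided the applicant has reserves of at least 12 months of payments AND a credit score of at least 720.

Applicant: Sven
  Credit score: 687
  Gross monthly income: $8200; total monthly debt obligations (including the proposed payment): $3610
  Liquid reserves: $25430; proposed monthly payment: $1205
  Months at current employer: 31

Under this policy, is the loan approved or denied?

Denied

Credit score 687 ≥ 640 (meets base)
DTI: 3,610 ÷ 8,200 = 44%, over the 43% base limit.
Reserves: 25,430 ÷ 1,205 = 21.1 months (meets 3-month minimum)
Employment 31 ≥ 6 months
44% falls in the override range (43%–47%), so the compensating-factor test applies.
Override check — reserves: 21.1 mo (ok); score: 687 (below 720).
Override conditions not both satisfied; exception does not apply.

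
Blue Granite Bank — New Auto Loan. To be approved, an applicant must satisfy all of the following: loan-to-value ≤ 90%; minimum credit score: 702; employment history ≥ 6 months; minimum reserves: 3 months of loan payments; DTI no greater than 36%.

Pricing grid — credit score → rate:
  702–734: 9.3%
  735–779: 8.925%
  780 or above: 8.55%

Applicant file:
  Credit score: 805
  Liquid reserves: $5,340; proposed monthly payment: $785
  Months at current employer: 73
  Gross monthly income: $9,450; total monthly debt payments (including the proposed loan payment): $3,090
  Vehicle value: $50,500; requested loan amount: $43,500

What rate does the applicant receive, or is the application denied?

Approved at 8.55%

Credit score 805 ≥ 702 (meets minimum)
Employment 73 ≥ 6 months
LTV: 43,500 ÷ 50,500 = 86.1%, within 90% cap
DTI: 3,090 ÷ 9,450 = 32.7%, within the 36% cap
Liquid reserves cover 5,340/785 = 6.8 months — ≥ 3 required
All requirements met. Score 805 falls in the 780 or above tier → 8.55%.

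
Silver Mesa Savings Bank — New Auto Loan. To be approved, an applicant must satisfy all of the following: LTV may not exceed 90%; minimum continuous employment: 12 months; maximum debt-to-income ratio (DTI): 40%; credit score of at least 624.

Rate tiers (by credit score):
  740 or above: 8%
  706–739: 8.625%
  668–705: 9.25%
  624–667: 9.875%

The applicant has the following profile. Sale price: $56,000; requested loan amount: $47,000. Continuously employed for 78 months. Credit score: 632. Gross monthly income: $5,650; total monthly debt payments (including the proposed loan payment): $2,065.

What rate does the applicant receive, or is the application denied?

Credit score 632 ≥ 624 (meets minimum)
LTV = 47,000/56,000 = 83.9% ≤ 90%
Employment 78 ≥ 12 months
Debt-to-income = 2,065/5,650 = 36.5% — meets 40% limit
All requirements met. Score 632 falls in the 624–667 tier → 9.875%.

Approved at 9.875%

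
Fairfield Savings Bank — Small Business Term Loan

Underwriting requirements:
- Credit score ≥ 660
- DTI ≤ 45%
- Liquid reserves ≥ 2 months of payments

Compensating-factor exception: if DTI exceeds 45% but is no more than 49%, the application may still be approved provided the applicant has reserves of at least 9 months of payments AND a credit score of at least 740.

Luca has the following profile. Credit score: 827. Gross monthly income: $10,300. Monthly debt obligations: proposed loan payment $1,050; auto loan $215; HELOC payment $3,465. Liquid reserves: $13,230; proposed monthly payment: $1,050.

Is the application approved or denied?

Credit score 827 ≥ 660 (meets base)
Total debts = (1,050 + 215 + 3,465) = 4,730. DTI = 4,730/10,300 = 45.9% > 45% — standard DTI limit exceeded.
Liquid reserves cover 13,230/1,050 = 12.6 months — ≥ 2 required
DTI 45.9% is within the 45%–49% exception band; checking compensating factors.
Reserves 12.6 ≥ 9 months; credit score 827 ≥ 740.
Both compensating conditions met → exception applies.

Approved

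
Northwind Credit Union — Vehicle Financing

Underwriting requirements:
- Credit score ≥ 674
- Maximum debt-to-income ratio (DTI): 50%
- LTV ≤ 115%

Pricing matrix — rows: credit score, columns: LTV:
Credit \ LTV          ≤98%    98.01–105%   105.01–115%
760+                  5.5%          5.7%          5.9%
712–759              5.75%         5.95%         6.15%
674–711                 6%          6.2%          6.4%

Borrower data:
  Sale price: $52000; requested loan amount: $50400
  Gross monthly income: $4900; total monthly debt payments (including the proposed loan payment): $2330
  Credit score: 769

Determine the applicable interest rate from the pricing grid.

5.5%

Credit score 769 ≥ 674; DTI: 2,330 ÷ 4,900 = 47.6%, within the 50% cap
LTV = 50,400/52,000 = 96.9% ≤ 115%
Row: 769 falls in 760+. Column: 96.9% falls in ≤98%. Rate = 5.5%.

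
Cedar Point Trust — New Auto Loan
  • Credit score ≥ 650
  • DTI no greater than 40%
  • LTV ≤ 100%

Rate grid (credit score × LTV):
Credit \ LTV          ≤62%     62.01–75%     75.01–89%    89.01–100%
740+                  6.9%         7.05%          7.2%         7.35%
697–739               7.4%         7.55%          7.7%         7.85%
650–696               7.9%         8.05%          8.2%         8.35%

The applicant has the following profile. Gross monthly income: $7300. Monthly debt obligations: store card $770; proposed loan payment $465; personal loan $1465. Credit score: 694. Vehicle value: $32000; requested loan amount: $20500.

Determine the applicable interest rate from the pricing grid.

8.05%

Credit score 694 ≥ 650; Total monthly debts = (770 + 465 + 1,465) = 2,700. Debt-to-income = 2,700/7,300 = 37% — meets 40% limit
LTV = 20,500/32,000 = 64.1% ≤ 100%
Credit 694 → row 650–696; LTV 64.1% → column 62.01–75%. Grid cell → 8.05%.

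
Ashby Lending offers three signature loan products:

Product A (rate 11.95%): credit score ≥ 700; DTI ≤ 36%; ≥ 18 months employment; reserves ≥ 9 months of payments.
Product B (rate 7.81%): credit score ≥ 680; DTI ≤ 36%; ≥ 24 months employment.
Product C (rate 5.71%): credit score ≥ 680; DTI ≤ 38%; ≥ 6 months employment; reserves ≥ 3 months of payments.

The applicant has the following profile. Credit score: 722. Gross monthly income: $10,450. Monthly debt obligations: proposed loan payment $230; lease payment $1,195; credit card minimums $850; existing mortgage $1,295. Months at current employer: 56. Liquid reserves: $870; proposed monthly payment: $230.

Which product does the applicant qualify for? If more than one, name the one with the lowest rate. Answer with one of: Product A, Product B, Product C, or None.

Product C

Total debts = (230 + 1,195 + 850 + 1,295) = 3,570; DTI = 3,570/10,450 = 34.2%.
Reserves = 870/230 = 3.8 months.
Product A: score 722 ≥ 700; DTI 34.2% ≤ 36%; employment 56 ≥ 18 mo; reserves 3.8 < 9 mo → does not qualify.
Product B: score 722 ≥ 680; DTI 34.2% ≤ 36%; employment 56 ≥ 24 mo → qualifies.
Product C: score 722 ≥ 680; DTI 34.2% ≤ 38%; employment 56 ≥ 6 mo; reserves 3.8 ≥ 3 mo → qualifies.
Qualifying: Product B, Product C. Lowest rate is 5.71% → Product C.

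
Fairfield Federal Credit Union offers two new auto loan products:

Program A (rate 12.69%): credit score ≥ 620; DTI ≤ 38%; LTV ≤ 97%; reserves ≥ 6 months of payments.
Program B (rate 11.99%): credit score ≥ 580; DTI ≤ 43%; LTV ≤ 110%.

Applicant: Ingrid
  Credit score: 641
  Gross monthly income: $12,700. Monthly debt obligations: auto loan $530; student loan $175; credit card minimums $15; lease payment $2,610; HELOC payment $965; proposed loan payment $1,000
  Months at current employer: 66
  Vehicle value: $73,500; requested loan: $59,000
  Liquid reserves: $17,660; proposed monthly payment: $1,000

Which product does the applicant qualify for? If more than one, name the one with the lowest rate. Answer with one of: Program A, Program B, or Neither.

Program B

Total debts = (530 + 175 + 15 + 2,610 + 965 + 1,000) = 5,295; DTI = 5,295/12,700 = 41.7%.
LTV = 59,000/73,500 = 80.3%.
Reserves = 17,660/1,000 = 17.7 months.
Program A: score 641 ≥ 620; DTI 41.7% > 38%; LTV 80.3% ≤ 97%; reserves 17.7 ≥ 6 mo → does not qualify.
Program B: score 641 ≥ 580; DTI 41.7% ≤ 43%; LTV 80.3% ≤ 110% → qualifies.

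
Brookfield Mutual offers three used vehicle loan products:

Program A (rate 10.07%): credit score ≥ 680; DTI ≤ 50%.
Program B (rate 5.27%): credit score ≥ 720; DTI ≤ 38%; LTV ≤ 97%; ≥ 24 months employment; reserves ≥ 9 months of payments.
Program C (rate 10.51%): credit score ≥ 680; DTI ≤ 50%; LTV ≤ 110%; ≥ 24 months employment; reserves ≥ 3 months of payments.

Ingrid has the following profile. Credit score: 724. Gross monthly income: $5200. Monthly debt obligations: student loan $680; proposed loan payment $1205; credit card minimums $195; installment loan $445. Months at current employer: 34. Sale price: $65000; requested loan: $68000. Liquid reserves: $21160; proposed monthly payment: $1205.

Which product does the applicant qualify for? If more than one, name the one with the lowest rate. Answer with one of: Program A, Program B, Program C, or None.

Program A

Total debts = (680 + 1,205 + 195 + 445) = 2,525; DTI = 2,525/5,200 = 48.6%.
LTV = 68,000/65,000 = 104.6%.
Reserves = 21,160/1,205 = 17.6 months.
Program A: score 724 ≥ 680; DTI 48.6% ≤ 50% → qualifies.
Program B: score 724 ≥ 720; DTI 48.6% > 38%; LTV 104.6% > 97%; employment 34 ≥ 24 mo; reserves 17.6 ≥ 9 mo → does not qualify.
Program C: score 724 ≥ 680; DTI 48.6% ≤ 50%; LTV 104.6% ≤ 110%; employment 34 ≥ 24 mo; reserves 17.6 ≥ 3 mo → qualifies.
Qualifying: Program A, Program C. Lowest rate is 10.07% → Program A.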